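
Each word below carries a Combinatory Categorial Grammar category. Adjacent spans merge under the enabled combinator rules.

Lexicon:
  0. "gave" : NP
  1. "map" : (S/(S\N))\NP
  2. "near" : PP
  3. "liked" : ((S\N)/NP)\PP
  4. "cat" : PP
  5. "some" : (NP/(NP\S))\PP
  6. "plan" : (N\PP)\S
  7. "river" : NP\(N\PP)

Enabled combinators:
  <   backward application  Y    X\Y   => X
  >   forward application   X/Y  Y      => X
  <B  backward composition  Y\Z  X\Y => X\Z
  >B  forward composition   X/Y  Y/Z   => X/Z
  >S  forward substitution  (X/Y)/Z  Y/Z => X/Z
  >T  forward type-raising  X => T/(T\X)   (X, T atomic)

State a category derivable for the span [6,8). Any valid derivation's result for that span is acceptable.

[0,8] S   >
  [0,2] S/(S\N)   <
    [0,1] "gave" : NP
    [1,2] "map" : (S/(S\N))\NP
  [2,8] S\N   >
    [2,4] (S\N)/NP   <
      [2,3] "near" : PP
      [3,4] "liked" : ((S\N)/NP)\PP
    [4,8] NP   >
      [4,6] NP/(NP\S)   <
        [4,5] "cat" : PP
        [5,6] "some" : (NP/(NP\S))\PP
      [6,8] NP\S   <B
        [6,7] "plan" : (N\PP)\S
        [7,8] "river" : NP\(N\PP)

NP\S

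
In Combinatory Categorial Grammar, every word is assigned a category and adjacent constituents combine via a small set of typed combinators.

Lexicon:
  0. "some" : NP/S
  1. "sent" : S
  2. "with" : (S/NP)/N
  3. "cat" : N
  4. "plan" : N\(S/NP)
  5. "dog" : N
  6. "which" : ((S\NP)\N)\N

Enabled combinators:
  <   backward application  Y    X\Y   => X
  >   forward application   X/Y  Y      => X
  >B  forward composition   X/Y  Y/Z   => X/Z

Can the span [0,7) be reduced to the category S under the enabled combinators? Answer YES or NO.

YES

[0,7] S   <
  [0,2] NP   >
    [0,1] "some" : NP/S
    [1,2] "sent" : S
  [2,7] S\NP   <
    [2,5] N   <
      [2,4] S/NP   >
        [2,3] "with" : (S/NP)/N
        [3,4] "cat" : N
      [4,5] "plan" : N\(S/NP)
    [5,7] (S\NP)\N   <
      [5,6] "dog" : N
      [6,7] "which" : ((S\NP)\N)\N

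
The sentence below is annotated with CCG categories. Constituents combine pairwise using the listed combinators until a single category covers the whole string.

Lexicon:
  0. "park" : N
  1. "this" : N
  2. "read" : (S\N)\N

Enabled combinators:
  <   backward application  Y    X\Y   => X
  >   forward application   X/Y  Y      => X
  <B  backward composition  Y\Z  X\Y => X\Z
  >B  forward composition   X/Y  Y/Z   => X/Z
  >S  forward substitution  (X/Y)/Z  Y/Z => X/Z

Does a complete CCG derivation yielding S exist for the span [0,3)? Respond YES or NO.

[0,3] S   <
  [0,1] "park" : N
  [1,3] S\N   <
    [1,2] "this" : N
    [2,3] "read" : (S\N)\N

YES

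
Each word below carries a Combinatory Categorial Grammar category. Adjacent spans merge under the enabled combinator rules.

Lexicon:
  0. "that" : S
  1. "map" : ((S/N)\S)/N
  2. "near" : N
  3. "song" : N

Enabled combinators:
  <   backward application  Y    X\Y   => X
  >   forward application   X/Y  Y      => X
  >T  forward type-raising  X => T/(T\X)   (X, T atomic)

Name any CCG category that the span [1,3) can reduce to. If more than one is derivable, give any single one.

(S/N)\S

[0,4] S   >
  [0,3] S/N   <
    [0,1] "that" : S
    [1,3] (S/N)\S   >
      [1,2] "map" : ((S/N)\S)/N
      [2,3] "near" : N
  [3,4] "song" : N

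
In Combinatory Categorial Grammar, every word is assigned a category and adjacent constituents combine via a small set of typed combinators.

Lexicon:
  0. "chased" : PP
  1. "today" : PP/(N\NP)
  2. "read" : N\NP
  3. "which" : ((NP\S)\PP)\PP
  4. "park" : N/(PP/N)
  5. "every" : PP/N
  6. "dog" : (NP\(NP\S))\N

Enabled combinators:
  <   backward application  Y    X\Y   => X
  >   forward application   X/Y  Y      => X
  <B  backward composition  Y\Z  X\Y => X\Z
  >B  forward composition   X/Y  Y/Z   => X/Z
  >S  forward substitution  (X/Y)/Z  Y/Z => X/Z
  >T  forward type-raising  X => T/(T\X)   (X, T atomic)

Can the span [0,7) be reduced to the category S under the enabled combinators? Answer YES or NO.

NO

PP PP/(N\NP) N\NP ((NP\S)\PP)\PP N/(PP/N) PP/N (NP\(NP\S))\N
CKY chart[0,7] = {N/(N\NP), NP, NP/(NP\NP), PP/(PP\NP), S/(S\NP)}; S ∉ chart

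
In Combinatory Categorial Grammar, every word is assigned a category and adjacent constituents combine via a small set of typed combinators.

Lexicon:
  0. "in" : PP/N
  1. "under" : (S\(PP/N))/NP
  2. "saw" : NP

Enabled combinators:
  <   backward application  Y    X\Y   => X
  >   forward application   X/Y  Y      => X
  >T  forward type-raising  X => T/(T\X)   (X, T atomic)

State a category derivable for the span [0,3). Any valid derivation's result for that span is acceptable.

S

[0,3] S   <
  [0,1] "in" : PP/N
  [1,3] S\(PP/N)   >
    [1,2] "under" : (S\(PP/N))/NP
    [2,3] "saw" : NP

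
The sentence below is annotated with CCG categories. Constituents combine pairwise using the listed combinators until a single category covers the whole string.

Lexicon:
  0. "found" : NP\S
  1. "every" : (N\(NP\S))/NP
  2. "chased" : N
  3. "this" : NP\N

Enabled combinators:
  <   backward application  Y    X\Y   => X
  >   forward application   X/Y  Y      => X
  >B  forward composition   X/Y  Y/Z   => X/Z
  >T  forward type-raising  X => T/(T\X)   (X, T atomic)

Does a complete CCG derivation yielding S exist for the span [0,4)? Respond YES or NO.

NO

NP\S (N\(NP\S))/NP N NP\N
CKY chart[0,4] = {N, N/(N\N), NP/(NP\N), PP/(PP\N), S/(S\N)}; S ∉ chart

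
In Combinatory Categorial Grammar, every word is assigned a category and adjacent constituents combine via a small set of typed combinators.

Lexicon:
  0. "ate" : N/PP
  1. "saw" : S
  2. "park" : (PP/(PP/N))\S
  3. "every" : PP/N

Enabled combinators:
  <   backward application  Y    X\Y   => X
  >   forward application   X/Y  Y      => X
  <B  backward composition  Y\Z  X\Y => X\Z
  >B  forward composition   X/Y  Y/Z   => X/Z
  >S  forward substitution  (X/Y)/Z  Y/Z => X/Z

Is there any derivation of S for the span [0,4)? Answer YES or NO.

N/PP S (PP/(PP/N))\S PP/N
CKY chart[0,4] = {N}; S ∉ chart

NO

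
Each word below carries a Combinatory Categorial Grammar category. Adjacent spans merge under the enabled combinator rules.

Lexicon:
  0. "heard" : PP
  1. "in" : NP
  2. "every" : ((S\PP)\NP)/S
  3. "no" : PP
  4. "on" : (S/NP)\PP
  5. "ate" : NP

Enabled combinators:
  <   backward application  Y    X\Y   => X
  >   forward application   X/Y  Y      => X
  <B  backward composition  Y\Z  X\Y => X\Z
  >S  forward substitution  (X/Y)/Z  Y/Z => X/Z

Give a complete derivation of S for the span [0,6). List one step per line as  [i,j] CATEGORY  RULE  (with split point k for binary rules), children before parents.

[0,6] S   <
  [0,1] "heard" : PP
  [1,6] S\PP   <
    [1,2] "in" : NP
    [2,6] (S\PP)\NP   >
      [2,3] "every" : ((S\PP)\NP)/S
      [3,6] S   >
        [3,5] S/NP   <
          [3,4] "no" : PP
          [4,5] "on" : (S/NP)\PP
        [5,6] "ate" : NP

[0,1] PP  lex  "heard"
[1,2] NP  lex  "in"
[2,3] ((S\PP)\NP)/S  lex  "every"
[3,4] PP  lex  "no"
[4,5] (S/NP)\PP  lex  "on"
[3,5] S/NP  <  k=4
[5,6] NP  lex  "ate"
[3,6] S  >  k=5
[2,6] (S\PP)\NP  >  k=3
[1,6] S\PP  <  k=2
[0,6] S  <  k=1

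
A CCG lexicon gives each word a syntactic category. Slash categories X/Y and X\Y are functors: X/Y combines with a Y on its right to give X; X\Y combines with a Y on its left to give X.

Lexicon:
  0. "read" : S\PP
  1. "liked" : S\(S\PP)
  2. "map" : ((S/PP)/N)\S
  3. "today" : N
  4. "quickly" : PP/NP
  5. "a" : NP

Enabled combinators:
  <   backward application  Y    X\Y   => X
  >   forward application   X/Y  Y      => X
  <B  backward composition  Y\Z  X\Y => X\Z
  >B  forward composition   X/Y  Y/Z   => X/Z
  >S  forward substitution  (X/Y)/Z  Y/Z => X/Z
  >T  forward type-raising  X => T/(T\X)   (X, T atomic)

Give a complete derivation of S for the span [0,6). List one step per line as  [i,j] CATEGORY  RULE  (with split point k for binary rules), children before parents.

[0,1] S\PP  lex  "read"
[1,2] S\(S\PP)  lex  "liked"
[0,2] S  <  k=1
[2,3] ((S/PP)/N)\S  lex  "map"
[0,3] (S/PP)/N  <  k=2
[3,4] N  lex  "today"
[0,4] S/PP  >  k=3
[4,5] PP/NP  lex  "quickly"
[5,6] NP  lex  "a"
[4,6] PP  >  k=5
[0,6] S  >  k=4

[0,6] S   >
  [0,4] S/PP   >
    [0,3] (S/PP)/N   <
      [0,2] S   <
        [0,1] "read" : S\PP
        [1,2] "liked" : S\(S\PP)
      [2,3] "map" : ((S/PP)/N)\S
    [3,4] "today" : N
  [4,6] PP   >
    [4,5] "quickly" : PP/NP
    [5,6] "a" : NP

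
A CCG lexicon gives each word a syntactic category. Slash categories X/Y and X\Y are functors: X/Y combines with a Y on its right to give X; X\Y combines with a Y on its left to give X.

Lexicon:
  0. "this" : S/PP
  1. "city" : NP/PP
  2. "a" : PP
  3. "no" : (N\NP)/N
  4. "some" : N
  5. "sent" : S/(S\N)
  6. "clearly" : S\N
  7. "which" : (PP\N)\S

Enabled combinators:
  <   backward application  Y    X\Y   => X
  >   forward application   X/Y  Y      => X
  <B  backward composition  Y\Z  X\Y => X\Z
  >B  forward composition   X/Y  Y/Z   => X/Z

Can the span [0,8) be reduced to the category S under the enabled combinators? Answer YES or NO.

YES

[0,8] S   >
  [0,1] "this" : S/PP
  [1,8] PP   <
    [1,5] N   <
      [1,3] NP   >
        [1,2] "city" : NP/PP
        [2,3] "a" : PP
      [3,5] N\NP   >
        [3,4] "no" : (N\NP)/N
        [4,5] "some" : N
    [5,8] PP\N   <
      [5,7] S   >
        [5,6] "sent" : S/(S\N)
        [6,7] "clearly" : S\N
      [7,8] "which" : (PP\N)\S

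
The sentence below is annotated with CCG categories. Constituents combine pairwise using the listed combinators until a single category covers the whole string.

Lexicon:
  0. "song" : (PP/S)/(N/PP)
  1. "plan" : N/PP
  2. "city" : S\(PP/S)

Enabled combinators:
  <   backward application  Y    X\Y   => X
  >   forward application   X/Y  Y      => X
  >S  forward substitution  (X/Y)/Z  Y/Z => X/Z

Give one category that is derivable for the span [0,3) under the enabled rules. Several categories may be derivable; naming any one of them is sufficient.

[0,3] S   <
  [0,2] PP/S   >
    [0,1] "song" : (PP/S)/(N/PP)
    [1,2] "plan" : N/PP
  [2,3] "city" : S\(PP/S)

S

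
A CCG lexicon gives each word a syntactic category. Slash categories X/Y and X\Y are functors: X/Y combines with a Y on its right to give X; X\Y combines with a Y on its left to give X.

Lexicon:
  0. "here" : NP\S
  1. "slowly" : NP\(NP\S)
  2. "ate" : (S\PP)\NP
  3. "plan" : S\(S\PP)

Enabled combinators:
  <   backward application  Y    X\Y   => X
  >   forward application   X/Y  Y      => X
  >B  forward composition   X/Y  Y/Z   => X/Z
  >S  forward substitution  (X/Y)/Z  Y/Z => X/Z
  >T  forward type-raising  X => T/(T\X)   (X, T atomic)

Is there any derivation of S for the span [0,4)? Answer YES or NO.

YES

[0,4] S   <
  [0,3] S\PP   <
    [0,2] NP   <
      [0,1] "here" : NP\S
      [1,2] "slowly" : NP\(NP\S)
    [2,3] "ate" : (S\PP)\NP
  [3,4] "plan" : S\(S\PP)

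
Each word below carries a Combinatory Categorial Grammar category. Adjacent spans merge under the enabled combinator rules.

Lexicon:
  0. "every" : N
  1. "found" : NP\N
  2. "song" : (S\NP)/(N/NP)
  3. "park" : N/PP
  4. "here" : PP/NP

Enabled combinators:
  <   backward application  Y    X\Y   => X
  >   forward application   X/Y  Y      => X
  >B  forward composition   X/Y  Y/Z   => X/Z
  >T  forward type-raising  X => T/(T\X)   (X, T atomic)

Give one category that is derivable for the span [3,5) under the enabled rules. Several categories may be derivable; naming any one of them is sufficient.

N/NP

[0,5] S   <
  [0,2] NP   >
    [0,1] NP/(NP\N)   >T
      [0,1] "every" : N
    [1,2] "found" : NP\N
  [2,5] S\NP   >
    [2,3] "song" : (S\NP)/(N/NP)
    [3,5] N/NP   >B
      [3,4] "park" : N/PP
      [4,5] "here" : PP/NP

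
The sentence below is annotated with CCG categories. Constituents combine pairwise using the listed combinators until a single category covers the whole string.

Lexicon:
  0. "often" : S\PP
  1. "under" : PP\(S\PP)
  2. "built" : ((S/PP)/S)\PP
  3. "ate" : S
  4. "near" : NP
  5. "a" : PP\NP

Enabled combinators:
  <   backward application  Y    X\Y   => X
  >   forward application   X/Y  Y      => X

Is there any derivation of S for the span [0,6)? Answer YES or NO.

YES

[0,6] S   >
  [0,4] S/PP   >
    [0,3] (S/PP)/S   <
      [0,2] PP   <
        [0,1] "often" : S\PP
        [1,2] "under" : PP\(S\PP)
      [2,3] "built" : ((S/PP)/S)\PP
    [3,4] "ate" : S
  [4,6] PP   <
    [4,5] "near" : NP
    [5,6] "a" : PP\NP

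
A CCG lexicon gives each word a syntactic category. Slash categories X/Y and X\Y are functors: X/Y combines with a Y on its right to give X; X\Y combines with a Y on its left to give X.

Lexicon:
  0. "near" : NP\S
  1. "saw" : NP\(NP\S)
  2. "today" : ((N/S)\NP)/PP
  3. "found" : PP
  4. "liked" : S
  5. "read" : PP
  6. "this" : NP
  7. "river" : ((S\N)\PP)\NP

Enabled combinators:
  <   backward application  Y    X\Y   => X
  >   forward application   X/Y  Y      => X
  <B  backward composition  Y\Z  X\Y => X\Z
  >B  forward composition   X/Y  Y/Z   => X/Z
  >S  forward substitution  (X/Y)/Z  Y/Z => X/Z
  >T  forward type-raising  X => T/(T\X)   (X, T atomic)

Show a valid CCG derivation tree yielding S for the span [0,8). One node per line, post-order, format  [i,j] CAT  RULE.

[0,8] S   <
  [0,5] N   >
    [0,4] N/S   <
      [0,2] NP   <
        [0,1] "near" : NP\S
        [1,2] "saw" : NP\(NP\S)
      [2,4] (N/S)\NP   >
        [2,3] "today" : ((N/S)\NP)/PP
        [3,4] "found" : PP
    [4,5] "liked" : S
  [5,8] S\N   <
    [5,6] "read" : PP
    [6,8] (S\N)\PP   <
      [6,7] "this" : NP
      [7,8] "river" : ((S\N)\PP)\NP

[0,1] NP\S  lex  "near"
[1,2] NP\(NP\S)  lex  "saw"
[0,2] NP  <  k=1
[2,3] ((N/S)\NP)/PP  lex  "today"
[3,4] PP  lex  "found"
[2,4] (N/S)\NP  >  k=3
[0,4] N/S  <  k=2
[4,5] S  lex  "liked"
[0,5] N  >  k=4
[5,6] PP  lex  "read"
[6,7] NP  lex  "this"
[7,8] ((S\N)\PP)\NP  lex  "river"
[6,8] (S\N)\PP  <  k=7
[5,8] S\N  <  k=6
[0,8] S  <  k=5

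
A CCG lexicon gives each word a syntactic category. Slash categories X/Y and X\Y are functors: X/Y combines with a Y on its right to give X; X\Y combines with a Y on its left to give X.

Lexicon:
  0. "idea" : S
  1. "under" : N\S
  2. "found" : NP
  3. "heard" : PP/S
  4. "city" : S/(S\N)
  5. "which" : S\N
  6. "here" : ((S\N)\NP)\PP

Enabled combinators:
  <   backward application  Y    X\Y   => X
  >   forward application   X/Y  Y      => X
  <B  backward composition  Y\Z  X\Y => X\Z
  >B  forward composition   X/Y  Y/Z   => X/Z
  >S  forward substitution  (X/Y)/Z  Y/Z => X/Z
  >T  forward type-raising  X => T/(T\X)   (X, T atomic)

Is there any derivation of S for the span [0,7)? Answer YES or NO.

YES

[0,7] S   <
  [0,2] N   <
    [0,1] "idea" : S
    [1,2] "under" : N\S
  [2,7] S\N   <
    [2,3] "found" : NP
    [3,7] (S\N)\NP   <
      [3,6] PP   >
        [3,4] "heard" : PP/S
        [4,6] S   >
          [4,5] "city" : S/(S\N)
          [5,6] "which" : S\N
      [6,7] "here" : ((S\N)\NP)\PP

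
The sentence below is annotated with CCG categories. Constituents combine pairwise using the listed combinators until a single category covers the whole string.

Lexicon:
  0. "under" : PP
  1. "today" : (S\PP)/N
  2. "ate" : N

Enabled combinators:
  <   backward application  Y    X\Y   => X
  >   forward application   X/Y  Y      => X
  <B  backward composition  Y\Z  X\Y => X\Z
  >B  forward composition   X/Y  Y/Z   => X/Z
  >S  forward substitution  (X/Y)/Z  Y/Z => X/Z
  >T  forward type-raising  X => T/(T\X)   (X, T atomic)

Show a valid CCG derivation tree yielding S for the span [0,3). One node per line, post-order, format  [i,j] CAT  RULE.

[0,3] S   >
  [0,1] S/(S\PP)   >T
    [0,1] "under" : PP
  [1,3] S\PP   >
    [1,2] "today" : (S\PP)/N
    [2,3] "ate" : N

[0,1] PP  lex  "under"
[0,1] S/(S\PP)  >T
[1,2] (S\PP)/N  lex  "today"
[2,3] N  lex  "ate"
[1,3] S\PP  >  k=2
[0,3] S  >  k=1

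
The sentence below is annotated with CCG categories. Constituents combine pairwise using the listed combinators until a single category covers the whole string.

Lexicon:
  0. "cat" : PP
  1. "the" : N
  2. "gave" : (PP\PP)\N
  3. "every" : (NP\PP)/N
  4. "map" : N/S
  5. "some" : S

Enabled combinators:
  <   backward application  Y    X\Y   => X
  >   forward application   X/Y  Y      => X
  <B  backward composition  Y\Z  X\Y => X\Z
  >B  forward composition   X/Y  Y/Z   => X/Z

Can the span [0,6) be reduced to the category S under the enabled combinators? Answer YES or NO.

NO

PP N (PP\PP)\N (NP\PP)/N N/S S
CKY chart[0,6] = {NP}; S ∉ chart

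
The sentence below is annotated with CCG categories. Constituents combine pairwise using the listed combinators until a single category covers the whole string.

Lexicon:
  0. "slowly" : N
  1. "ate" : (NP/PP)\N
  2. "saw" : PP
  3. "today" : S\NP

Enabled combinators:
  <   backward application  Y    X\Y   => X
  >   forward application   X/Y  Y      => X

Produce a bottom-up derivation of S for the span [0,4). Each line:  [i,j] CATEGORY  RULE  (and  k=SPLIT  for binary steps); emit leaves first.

[0,4] S   <
  [0,3] NP   >
    [0,2] NP/PP   <
      [0,1] "slowly" : N
      [1,2] "ate" : (NP/PP)\N
    [2,3] "saw" : PP
  [3,4] "today" : S\NP

[0,1] N  lex  "slowly"
[1,2] (NP/PP)\N  lex  "ate"
[0,2] NP/PP  <  k=1
[2,3] PP  lex  "saw"
[0,3] NP  >  k=2
[3,4] S\NP  lex  "today"
[0,4] S  <  k=3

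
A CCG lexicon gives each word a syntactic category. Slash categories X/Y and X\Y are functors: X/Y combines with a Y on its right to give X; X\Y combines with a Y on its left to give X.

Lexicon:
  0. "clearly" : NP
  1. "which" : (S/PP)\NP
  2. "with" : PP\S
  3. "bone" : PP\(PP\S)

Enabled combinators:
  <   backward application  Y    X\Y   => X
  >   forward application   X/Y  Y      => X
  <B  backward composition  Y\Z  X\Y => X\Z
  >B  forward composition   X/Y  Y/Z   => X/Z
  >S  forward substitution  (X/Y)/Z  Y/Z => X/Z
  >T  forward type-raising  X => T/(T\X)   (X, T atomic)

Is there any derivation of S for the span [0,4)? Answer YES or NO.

YES

[0,4] S   >
  [0,2] S/PP   <
    [0,1] "clearly" : NP
    [1,2] "which" : (S/PP)\NP
  [2,4] PP   <
    [2,3] "with" : PP\S
    [3,4] "bone" : PP\(PP\S)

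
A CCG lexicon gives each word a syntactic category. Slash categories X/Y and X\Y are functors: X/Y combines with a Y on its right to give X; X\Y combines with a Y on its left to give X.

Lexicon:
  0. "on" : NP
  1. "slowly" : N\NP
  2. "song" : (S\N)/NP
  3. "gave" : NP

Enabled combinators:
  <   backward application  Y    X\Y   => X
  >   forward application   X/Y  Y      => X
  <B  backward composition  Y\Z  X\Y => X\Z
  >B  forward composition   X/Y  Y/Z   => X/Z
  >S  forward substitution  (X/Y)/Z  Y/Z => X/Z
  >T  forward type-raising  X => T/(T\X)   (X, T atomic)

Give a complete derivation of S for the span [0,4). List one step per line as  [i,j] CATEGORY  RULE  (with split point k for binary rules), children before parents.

[0,1] NP  lex  "on"
[1,2] N\NP  lex  "slowly"
[2,3] (S\N)/NP  lex  "song"
[3,4] NP  lex  "gave"
[2,4] S\N  >  k=3
[1,4] S\NP  <B  k=2
[0,4] S  <  k=1

[0,4] S   <
  [0,1] "on" : NP
  [1,4] S\NP   <B
    [1,2] "slowly" : N\NP
    [2,4] S\N   >
      [2,3] "song" : (S\N)/NP
      [3,4] "gave" : NP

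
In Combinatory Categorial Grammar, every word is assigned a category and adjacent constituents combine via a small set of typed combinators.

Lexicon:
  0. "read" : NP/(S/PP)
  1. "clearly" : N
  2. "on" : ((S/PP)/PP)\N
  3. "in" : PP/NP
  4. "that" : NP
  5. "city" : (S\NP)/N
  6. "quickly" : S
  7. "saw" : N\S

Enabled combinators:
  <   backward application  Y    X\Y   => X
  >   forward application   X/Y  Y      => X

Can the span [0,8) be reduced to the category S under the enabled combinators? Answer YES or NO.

YES

[0,8] S   <
  [0,5] NP   >
    [0,1] "read" : NP/(S/PP)
    [1,5] S/PP   >
      [1,3] (S/PP)/PP   <
        [1,2] "clearly" : N
        [2,3] "on" : ((S/PP)/PP)\N
      [3,5] PP   >
        [3,4] "in" : PP/NP
        [4,5] "that" : NP
  [5,8] S\NP   >
    [5,6] "city" : (S\NP)/N
    [6,8] N   <
      [6,7] "quickly" : S
      [7,8] "saw" : N\S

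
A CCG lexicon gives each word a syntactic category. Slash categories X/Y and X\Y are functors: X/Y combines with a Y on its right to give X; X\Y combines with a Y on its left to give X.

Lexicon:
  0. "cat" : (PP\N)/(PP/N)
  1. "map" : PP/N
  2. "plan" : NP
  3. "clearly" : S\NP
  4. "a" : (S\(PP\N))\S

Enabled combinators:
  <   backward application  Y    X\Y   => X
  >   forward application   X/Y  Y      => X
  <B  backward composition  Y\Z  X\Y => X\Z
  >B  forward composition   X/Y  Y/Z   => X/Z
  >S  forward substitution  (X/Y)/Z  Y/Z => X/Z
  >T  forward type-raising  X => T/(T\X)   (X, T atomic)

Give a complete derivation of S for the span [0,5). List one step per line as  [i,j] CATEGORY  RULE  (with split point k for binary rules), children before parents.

[0,1] (PP\N)/(PP/N)  lex  "cat"
[1,2] PP/N  lex  "map"
[0,2] PP\N  >  k=1
[2,3] NP  lex  "plan"
[3,4] S\NP  lex  "clearly"
[2,4] S  <  k=3
[4,5] (S\(PP\N))\S  lex  "a"
[2,5] S\(PP\N)  <  k=4
[0,5] S  <  k=2

[0,5] S   <
  [0,2] PP\N   >
    [0,1] "cat" : (PP\N)/(PP/N)
    [1,2] "map" : PP/N
  [2,5] S\(PP\N)   <
    [2,4] S   <
      [2,3] "plan" : NP
      [3,4] "clearly" : S\NP
    [4,5] "a" : (S\(PP\N))\S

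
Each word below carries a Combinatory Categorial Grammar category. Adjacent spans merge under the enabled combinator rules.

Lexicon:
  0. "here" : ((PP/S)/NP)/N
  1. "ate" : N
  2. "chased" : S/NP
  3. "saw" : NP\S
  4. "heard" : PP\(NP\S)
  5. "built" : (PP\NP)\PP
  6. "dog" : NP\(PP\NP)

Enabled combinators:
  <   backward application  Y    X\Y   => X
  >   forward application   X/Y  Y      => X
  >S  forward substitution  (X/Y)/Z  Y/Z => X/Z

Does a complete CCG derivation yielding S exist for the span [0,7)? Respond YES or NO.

NO

((PP/S)/NP)/N N S/NP NP\S PP\(NP\S) (PP\NP)\PP NP\(PP\NP)
CKY chart[0,7] = {PP}; S ∉ chart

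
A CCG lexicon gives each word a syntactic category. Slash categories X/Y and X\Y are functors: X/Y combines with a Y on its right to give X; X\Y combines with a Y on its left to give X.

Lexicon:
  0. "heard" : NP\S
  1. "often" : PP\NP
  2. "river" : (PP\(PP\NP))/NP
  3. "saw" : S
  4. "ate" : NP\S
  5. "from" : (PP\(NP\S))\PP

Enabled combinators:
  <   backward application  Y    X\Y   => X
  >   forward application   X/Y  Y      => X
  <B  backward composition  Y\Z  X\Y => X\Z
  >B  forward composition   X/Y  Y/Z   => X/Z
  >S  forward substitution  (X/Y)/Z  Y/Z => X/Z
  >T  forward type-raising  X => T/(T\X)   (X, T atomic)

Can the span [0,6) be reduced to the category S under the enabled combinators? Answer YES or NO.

NP\S PP\NP (PP\(PP\NP))/NP S NP\S (PP\(NP\S))\PP
CKY chart[0,6] = {N/(N\PP), NP/(NP\PP), PP, PP/(PP\PP), S/(S\PP)}; S ∉ chart

NO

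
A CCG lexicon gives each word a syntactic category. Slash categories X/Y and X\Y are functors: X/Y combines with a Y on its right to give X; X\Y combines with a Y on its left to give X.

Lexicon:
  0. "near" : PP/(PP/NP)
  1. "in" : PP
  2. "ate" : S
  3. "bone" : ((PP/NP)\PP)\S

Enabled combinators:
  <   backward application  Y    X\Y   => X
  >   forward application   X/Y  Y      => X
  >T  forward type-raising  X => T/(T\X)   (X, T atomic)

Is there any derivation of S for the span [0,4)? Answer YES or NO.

PP/(PP/NP) PP S ((PP/NP)\PP)\S
CKY chart[0,4] = {N/(N\PP), NP/(NP\PP), PP, PP/(PP\PP), S/(S\PP)}; S ∉ chart

NO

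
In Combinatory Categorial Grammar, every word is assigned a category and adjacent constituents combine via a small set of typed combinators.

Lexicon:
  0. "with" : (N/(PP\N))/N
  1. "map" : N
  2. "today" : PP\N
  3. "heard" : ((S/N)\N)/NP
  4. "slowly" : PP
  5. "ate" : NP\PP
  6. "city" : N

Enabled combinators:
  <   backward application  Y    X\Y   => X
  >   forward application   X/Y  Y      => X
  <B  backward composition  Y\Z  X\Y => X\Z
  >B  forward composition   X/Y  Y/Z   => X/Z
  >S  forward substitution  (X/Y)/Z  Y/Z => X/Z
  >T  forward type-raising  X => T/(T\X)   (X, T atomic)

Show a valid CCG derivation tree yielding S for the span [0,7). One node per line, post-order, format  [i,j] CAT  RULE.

[0,7] S   >
  [0,6] S/N   <
    [0,3] N   >
      [0,2] N/(PP\N)   >
        [0,1] "with" : (N/(PP\N))/N
        [1,2] "map" : N
      [2,3] "today" : PP\N
    [3,6] (S/N)\N   >
      [3,4] "heard" : ((S/N)\N)/NP
      [4,6] NP   >
        [4,5] NP/(NP\PP)   >T
          [4,5] "slowly" : PP
        [5,6] "ate" : NP\PP
  [6,7] "city" : N

[0,1] (N/(PP\N))/N  lex  "with"
[1,2] N  lex  "map"
[0,2] N/(PP\N)  >  k=1
[2,3] PP\N  lex  "today"
[0,3] N  >  k=2
[3,4] ((S/N)\N)/NP  lex  "heard"
[4,5] PP  lex  "slowly"
[4,5] NP/(NP\PP)  >T
[5,6] NP\PP  lex  "ate"
[4,6] NP  >  k=5
[3,6] (S/N)\N  >  k=4
[0,6] S/N  <  k=3
[6,7] N  lex  "city"
[0,7] S  >  k=6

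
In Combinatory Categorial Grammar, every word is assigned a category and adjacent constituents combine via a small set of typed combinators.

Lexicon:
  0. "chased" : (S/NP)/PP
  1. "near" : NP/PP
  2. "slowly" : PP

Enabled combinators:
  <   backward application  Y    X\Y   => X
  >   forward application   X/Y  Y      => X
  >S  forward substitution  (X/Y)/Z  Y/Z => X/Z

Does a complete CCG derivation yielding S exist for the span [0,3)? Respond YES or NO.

YES

[0,3] S   >
  [0,2] S/PP   >S
    [0,1] "chased" : (S/NP)/PP
    [1,2] "near" : NP/PP
  [2,3] "slowly" : PP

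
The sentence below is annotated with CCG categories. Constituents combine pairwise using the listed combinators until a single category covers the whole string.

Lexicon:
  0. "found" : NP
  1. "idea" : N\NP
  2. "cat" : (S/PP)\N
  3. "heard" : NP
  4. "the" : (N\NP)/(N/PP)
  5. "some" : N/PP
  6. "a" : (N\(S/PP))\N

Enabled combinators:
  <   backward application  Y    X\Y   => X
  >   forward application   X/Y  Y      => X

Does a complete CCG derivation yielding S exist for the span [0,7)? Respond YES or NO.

NP N\NP (S/PP)\N NP (N\NP)/(N/PP) N/PP (N\(S/PP))\N
CKY chart[0,7] = {N}; S ∉ chart

NO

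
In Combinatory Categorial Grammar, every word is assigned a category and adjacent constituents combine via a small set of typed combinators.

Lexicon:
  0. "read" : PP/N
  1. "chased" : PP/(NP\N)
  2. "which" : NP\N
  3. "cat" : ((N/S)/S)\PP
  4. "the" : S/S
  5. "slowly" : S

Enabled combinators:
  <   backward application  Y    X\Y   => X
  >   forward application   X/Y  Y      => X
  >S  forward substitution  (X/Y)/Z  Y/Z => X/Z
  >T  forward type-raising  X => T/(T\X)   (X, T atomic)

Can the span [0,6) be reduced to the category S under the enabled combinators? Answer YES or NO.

PP/N PP/(NP\N) NP\N ((N/S)/S)\PP S/S S
CKY chart[0,6] = {N/(N\PP), NP/(NP\PP), PP, PP/(PP\PP), S/(S\PP)}; S ∉ chart

NO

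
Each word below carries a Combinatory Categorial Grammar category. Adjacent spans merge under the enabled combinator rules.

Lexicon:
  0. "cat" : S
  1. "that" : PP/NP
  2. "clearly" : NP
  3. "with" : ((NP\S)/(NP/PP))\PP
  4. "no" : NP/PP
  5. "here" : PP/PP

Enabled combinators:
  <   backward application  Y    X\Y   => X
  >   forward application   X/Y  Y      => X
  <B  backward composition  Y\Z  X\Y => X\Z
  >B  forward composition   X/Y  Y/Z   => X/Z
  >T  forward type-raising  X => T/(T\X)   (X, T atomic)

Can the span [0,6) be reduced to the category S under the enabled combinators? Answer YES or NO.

S PP/NP NP ((NP\S)/(NP/PP))\PP NP/PP PP/PP
CKY chart[0,6] = {N/(N\NP), NP, NP/(NP\NP), PP/(PP\NP), S/(S\NP)}; S ∉ chart

NO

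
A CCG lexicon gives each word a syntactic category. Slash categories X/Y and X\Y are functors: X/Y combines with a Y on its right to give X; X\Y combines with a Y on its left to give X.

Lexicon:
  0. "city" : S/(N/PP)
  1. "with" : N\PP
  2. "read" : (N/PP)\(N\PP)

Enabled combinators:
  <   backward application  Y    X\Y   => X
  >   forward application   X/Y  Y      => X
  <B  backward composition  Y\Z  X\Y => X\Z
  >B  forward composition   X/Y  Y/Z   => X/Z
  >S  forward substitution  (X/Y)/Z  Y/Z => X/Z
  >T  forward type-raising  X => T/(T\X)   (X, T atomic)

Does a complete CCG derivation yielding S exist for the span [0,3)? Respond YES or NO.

YES

[0,3] S   >
  [0,1] "city" : S/(N/PP)
  [1,3] N/PP   <
    [1,2] "with" : N\PP
    [2,3] "read" : (N/PP)\(N\PP)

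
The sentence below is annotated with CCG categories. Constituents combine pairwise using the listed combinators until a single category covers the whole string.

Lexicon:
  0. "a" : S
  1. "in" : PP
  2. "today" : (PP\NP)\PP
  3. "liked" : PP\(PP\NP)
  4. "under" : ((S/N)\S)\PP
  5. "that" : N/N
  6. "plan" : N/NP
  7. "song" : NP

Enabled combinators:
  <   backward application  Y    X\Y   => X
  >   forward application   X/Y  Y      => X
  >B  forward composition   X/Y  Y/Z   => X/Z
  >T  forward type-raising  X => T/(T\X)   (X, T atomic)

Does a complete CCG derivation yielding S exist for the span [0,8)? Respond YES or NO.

YES

[0,8] S   >
  [0,5] S/N   <
    [0,1] "a" : S
    [1,5] (S/N)\S   <
      [1,4] PP   <
        [1,3] PP\NP   <
          [1,2] "in" : PP
          [2,3] "today" : (PP\NP)\PP
        [3,4] "liked" : PP\(PP\NP)
      [4,5] "under" : ((S/N)\S)\PP
  [5,8] N   >
    [5,7] N/NP   >B
      [5,6] "that" : N/N
      [6,7] "plan" : N/NP
    [7,8] "song" : NP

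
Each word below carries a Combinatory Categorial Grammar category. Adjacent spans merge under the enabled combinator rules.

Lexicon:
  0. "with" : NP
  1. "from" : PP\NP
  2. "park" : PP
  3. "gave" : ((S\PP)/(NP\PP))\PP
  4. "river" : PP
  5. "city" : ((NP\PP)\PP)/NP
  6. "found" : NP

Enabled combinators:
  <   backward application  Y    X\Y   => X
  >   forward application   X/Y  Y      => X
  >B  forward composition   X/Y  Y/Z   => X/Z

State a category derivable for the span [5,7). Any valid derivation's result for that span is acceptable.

[0,7] S   <
  [0,2] PP   <
    [0,1] "with" : NP
    [1,2] "from" : PP\NP
  [2,7] S\PP   >
    [2,4] (S\PP)/(NP\PP)   <
      [2,3] "park" : PP
      [3,4] "gave" : ((S\PP)/(NP\PP))\PP
    [4,7] NP\PP   <
      [4,5] "river" : PP
      [5,7] (NP\PP)\PP   >
        [5,6] "city" : ((NP\PP)\PP)/NP
        [6,7] "found" : NP

(NP\PP)\PP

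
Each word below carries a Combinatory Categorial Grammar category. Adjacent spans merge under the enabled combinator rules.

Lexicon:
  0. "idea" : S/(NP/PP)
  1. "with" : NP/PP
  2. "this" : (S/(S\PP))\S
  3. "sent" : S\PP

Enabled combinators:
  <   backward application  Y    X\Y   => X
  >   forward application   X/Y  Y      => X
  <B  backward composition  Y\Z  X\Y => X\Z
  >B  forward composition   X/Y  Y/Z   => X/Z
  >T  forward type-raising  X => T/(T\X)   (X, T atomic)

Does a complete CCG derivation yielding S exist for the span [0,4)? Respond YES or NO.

[0,4] S   >
  [0,3] S/(S\PP)   <
    [0,2] S   >
      [0,1] "idea" : S/(NP/PP)
      [1,2] "with" : NP/PP
    [2,3] "this" : (S/(S\PP))\S
  [3,4] "sent" : S\PP

YES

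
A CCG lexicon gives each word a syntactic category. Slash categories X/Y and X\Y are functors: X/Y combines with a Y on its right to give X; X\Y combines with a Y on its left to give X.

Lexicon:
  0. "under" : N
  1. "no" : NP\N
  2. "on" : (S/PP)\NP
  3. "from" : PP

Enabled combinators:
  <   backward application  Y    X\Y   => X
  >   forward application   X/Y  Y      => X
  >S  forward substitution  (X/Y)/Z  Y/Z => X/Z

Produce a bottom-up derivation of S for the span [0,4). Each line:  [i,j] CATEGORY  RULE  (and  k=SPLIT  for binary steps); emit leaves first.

[0,1] N  lex  "under"
[1,2] NP\N  lex  "no"
[0,2] NP  <  k=1
[2,3] (S/PP)\NP  lex  "on"
[0,3] S/PP  <  k=2
[3,4] PP  lex  "from"
[0,4] S  >  k=3

[0,4] S   >
  [0,3] S/PP   <
    [0,2] NP   <
      [0,1] "under" : N
      [1,2] "no" : NP\N
    [2,3] "on" : (S/PP)\NP
  [3,4] "from" : PP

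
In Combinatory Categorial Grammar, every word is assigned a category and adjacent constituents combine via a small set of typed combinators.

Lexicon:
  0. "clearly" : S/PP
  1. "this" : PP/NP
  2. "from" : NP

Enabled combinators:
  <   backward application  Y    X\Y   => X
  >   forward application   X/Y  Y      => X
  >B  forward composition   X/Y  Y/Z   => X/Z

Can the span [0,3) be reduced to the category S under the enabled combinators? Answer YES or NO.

[0,3] S   >
  [0,1] "clearly" : S/PP
  [1,3] PP   >
    [1,2] "this" : PP/NP
    [2,3] "from" : NP

YES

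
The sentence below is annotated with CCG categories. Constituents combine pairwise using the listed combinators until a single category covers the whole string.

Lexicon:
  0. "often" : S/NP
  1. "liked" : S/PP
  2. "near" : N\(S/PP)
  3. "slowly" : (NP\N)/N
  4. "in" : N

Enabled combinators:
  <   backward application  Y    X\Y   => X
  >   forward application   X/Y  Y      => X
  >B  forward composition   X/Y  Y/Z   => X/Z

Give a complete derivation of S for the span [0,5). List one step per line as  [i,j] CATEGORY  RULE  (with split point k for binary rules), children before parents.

[0,1] S/NP  lex  "often"
[1,2] S/PP  lex  "liked"
[2,3] N\(S/PP)  lex  "near"
[1,3] N  <  k=2
[3,4] (NP\N)/N  lex  "slowly"
[4,5] N  lex  "in"
[3,5] NP\N  >  k=4
[1,5] NP  <  k=3
[0,5] S  >  k=1

[0,5] S   >
  [0,1] "often" : S/NP
  [1,5] NP   <
    [1,3] N   <
      [1,2] "liked" : S/PP
      [2,3] "near" : N\(S/PP)
    [3,5] NP\N   >
      [3,4] "slowly" : (NP\N)/N
      [4,5] "in" : N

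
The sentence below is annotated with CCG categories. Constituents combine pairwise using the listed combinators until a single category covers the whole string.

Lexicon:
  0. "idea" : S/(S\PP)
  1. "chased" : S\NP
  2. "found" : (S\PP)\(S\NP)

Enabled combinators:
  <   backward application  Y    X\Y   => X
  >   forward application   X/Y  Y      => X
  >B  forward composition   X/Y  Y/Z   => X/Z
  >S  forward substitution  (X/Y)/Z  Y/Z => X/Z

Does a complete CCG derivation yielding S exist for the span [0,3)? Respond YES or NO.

YES

[0,3] S   >
  [0,1] "idea" : S/(S\PP)
  [1,3] S\PP   <
    [1,2] "chased" : S\NP
    [2,3] "found" : (S\PP)\(S\NP)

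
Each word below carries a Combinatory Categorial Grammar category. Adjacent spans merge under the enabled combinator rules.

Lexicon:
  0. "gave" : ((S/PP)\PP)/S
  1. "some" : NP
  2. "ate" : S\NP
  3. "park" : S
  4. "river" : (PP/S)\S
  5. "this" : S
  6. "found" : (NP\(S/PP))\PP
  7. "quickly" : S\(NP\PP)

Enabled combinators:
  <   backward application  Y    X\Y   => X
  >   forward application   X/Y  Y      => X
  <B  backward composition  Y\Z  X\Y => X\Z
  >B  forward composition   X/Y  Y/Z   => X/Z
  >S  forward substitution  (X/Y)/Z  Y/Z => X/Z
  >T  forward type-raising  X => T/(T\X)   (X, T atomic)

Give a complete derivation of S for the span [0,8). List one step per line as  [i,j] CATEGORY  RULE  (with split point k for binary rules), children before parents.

[0,1] ((S/PP)\PP)/S  lex  "gave"
[1,2] NP  lex  "some"
[1,2] S/(S\NP)  >T
[2,3] S\NP  lex  "ate"
[1,3] S  >  k=2
[0,3] (S/PP)\PP  >  k=1
[3,4] S  lex  "park"
[4,5] (PP/S)\S  lex  "river"
[3,5] PP/S  <  k=4
[5,6] S  lex  "this"
[3,6] PP  >  k=5
[6,7] (NP\(S/PP))\PP  lex  "found"
[3,7] NP\(S/PP)  <  k=6
[0,7] NP\PP  <B  k=3
[7,8] S\(NP\PP)  lex  "quickly"
[0,8] S  <  k=7

[0,8] S   <
  [0,7] NP\PP   <B
    [0,3] (S/PP)\PP   >
      [0,1] "gave" : ((S/PP)\PP)/S
      [1,3] S   >
        [1,2] S/(S\NP)   >T
          [1,2] "some" : NP
        [2,3] "ate" : S\NP
    [3,7] NP\(S/PP)   <
      [3,6] PP   >
        [3,5] PP/S   <
          [3,4] "park" : S
          [4,5] "river" : (PP/S)\S
        [5,6] "this" : S
      [6,7] "found" : (NP\(S/PP))\PP
  [7,8] "quickly" : S\(NP\PP)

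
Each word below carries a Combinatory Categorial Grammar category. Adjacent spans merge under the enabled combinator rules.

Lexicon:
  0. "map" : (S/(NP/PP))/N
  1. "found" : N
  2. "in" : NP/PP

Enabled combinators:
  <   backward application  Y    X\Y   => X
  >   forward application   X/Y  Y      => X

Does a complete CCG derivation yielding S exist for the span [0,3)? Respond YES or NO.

[0,3] S   >
  [0,2] S/(NP/PP)   >
    [0,1] "map" : (S/(NP/PP))/N
    [1,2] "found" : N
  [2,3] "in" : NP/PP

YES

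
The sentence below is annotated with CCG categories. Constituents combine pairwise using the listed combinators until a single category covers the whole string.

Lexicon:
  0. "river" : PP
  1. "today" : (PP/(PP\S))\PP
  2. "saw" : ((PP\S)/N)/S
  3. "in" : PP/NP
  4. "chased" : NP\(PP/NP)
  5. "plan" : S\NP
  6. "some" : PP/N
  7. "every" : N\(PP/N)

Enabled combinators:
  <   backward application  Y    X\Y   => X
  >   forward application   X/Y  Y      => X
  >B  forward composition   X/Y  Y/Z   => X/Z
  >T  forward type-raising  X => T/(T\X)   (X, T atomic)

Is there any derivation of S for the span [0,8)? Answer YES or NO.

PP (PP/(PP\S))\PP ((PP\S)/N)/S PP/NP NP\(PP/NP) S\NP PP/N N\(PP/N)
CKY chart[0,8] = {N/(N\PP), NP/(NP\PP), PP, PP/(N\N), PP/(PP\PP), S/(S\PP)}; S ∉ chart

NO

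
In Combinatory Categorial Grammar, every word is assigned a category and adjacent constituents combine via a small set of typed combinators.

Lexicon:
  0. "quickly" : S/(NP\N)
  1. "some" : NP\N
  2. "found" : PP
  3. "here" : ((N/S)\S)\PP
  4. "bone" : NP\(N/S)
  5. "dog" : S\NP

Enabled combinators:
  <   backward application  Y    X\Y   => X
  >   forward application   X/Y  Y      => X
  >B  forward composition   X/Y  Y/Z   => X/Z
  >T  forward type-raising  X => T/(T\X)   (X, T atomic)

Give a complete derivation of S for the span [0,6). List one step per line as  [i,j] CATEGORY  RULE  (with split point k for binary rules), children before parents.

[0,1] S/(NP\N)  lex  "quickly"
[1,2] NP\N  lex  "some"
[0,2] S  >  k=1
[2,3] PP  lex  "found"
[3,4] ((N/S)\S)\PP  lex  "here"
[2,4] (N/S)\S  <  k=3
[0,4] N/S  <  k=2
[4,5] NP\(N/S)  lex  "bone"
[0,5] NP  <  k=4
[5,6] S\NP  lex  "dog"
[0,6] S  <  k=5

[0,6] S   <
  [0,5] NP   <
    [0,4] N/S   <
      [0,2] S   >
        [0,1] "quickly" : S/(NP\N)
        [1,2] "some" : NP\N
      [2,4] (N/S)\S   <
        [2,3] "found" : PP
        [3,4] "here" : ((N/S)\S)\PP
    [4,5] "bone" : NP\(N/S)
  [5,6] "dog" : S\NP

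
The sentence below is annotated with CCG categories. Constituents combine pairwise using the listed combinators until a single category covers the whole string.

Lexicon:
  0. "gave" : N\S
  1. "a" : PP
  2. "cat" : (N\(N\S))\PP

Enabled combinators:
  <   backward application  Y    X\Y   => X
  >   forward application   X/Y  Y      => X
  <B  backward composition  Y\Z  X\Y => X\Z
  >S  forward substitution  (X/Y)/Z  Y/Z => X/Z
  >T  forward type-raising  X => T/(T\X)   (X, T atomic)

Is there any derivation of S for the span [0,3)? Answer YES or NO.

NO

N\S PP (N\(N\S))\PP
CKY chart[0,3] = {N, N/(N\N), NP/(NP\N), PP/(PP\N), S/(S\N)}; S ∉ chart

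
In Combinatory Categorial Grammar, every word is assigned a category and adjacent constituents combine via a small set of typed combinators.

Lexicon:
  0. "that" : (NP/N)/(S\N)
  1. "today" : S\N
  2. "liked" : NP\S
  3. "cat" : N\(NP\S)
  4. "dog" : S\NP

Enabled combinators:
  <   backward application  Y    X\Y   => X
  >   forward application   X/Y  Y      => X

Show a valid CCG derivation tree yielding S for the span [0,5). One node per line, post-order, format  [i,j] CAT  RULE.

[0,1] (NP/N)/(S\N)  lex  "that"
[1,2] S\N  lex  "today"
[0,2] NP/N  >  k=1
[2,3] NP\S  lex  "liked"
[3,4] N\(NP\S)  lex  "cat"
[2,4] N  <  k=3
[0,4] NP  >  k=2
[4,5] S\NP  lex  "dog"
[0,5] S  <  k=4

[0,5] S   <
  [0,4] NP   >
    [0,2] NP/N   >
      [0,1] "that" : (NP/N)/(S\N)
      [1,2] "today" : S\N
    [2,4] N   <
      [2,3] "liked" : NP\S
      [3,4] "cat" : N\(NP\S)
  [4,5] "dog" : S\NP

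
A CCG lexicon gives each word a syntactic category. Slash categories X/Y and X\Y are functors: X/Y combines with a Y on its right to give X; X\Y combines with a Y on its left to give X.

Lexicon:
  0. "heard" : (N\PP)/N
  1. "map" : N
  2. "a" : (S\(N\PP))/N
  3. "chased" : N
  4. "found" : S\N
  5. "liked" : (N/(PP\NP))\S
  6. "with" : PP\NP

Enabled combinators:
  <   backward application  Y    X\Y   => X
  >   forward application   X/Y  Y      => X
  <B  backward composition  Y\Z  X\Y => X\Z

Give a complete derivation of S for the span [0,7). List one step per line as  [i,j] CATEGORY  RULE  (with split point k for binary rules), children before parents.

[0,7] S   <
  [0,2] N\PP   >
    [0,1] "heard" : (N\PP)/N
    [1,2] "map" : N
  [2,7] S\(N\PP)   >
    [2,3] "a" : (S\(N\PP))/N
    [3,7] N   >
      [3,6] N/(PP\NP)   <
        [3,5] S   <
          [3,4] "chased" : N
          [4,5] "found" : S\N
        [5,6] "liked" : (N/(PP\NP))\S
      [6,7] "with" : PP\NP

[0,1] (N\PP)/N  lex  "heard"
[1,2] N  lex  "map"
[0,2] N\PP  >  k=1
[2,3] (S\(N\PP))/N  lex  "a"
[3,4] N  lex  "chased"
[4,5] S\N  lex  "found"
[3,5] S  <  k=4
[5,6] (N/(PP\NP))\S  lex  "liked"
[3,6] N/(PP\NP)  <  k=5
[6,7] PP\NP  lex  "with"
[3,7] N  >  k=6
[2,7] S\(N\PP)  >  k=3
[0,7] S  <  k=2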